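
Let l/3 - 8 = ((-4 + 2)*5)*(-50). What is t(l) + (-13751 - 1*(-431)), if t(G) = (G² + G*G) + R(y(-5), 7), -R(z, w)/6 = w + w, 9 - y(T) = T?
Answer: 4631748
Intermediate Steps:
y(T) = 9 - T
R(z, w) = -12*w (R(z, w) = -6*(w + w) = -12*w)
l = 1524 (l = 24 + 3*(((-4 + 2)*5)*(-50)) = 24 + 3*(-2*5*(-50)) = 24 + 3*(-10*(-50)) = 24 + 3*500 = 24 + 1500 = 1524)
t(G) = -84 + 2*G² (t(G) = (G² + G*G) - 12*7 = (G² + G²) - 84 = 2*G² - 84 = -84 + 2*G²)
t(l) + (-13751 - 1*(-431)) = (-84 + 2*1524²) + (-13751 - 1*(-431)) = (-84 + 2*2322576) + (-13751 + 431) = (-84 + 4645152) - 13320 = 4645068 - 13320 = 4631748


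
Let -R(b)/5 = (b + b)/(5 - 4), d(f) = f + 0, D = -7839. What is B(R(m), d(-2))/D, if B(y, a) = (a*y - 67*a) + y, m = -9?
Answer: -44/7839 ≈ -0.0056130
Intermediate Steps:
d(f) = f
R(b) = -10*b (R(b) = -5*(b + b)/(5 - 4) = -5*2*b/1 = -5*2*b = -10*b)
B(y, a) = y - 67*a + a*y (B(y, a) = (-67*a + a*y) + y = y - 67*a + a*y)
B(R(m), d(-2))/D = (-10*(-9) - 67*(-2) - (-20)*(-9))/(-7839) = (90 + 134 - 2*90)*(-1/7839) = (90 + 134 - 180)*(-1/7839) = 44*(-1/7839) = -44/7839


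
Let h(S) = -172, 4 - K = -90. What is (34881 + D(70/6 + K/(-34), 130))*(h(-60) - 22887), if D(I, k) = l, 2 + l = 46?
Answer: -805335575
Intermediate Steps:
K = 94 (K = 4 - 1*(-90) = 4 + 90 = 94)
l = 44 (l = -2 + 46 = 44)
D(I, k) = 44
(34881 + D(70/6 + K/(-34), 130))*(h(-60) - 22887) = (34881 + 44)*(-172 - 22887) = 34925*(-23059) = -805335575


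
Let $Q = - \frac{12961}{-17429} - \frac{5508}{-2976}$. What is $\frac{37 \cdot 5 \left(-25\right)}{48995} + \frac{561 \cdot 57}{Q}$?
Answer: $\frac{1354379273743141}{109888327961} \approx 12325.0$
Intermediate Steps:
$Q = \frac{11214239}{4322392}$ ($Q = \left(-12961\right) \left(- \frac{1}{17429}\right) - - \frac{459}{248} = \frac{12961}{17429} + \frac{459}{248} = \frac{11214239}{4322392} \approx 2.5945$)
$\frac{37 \cdot 5 \left(-25\right)}{48995} + \frac{561 \cdot 57}{Q} = \frac{37 \cdot 5 \left(-25\right)}{48995} + \frac{561 \cdot 57}{\frac{11214239}{4322392}} = 185 \left(-25\right) \frac{1}{48995} + 31977 \cdot \frac{4322392}{11214239} = \left(-4625\right) \frac{1}{48995} + \frac{138217128984}{11214239} = - \frac{925}{9799} + \frac{138217128984}{11214239} = \frac{1354379273743141}{109888327961}$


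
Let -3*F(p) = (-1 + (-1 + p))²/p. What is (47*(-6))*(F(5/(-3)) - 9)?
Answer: 26696/15 ≈ 1779.7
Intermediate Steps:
F(p) = -(-2 + p)²/(3*p) (F(p) = -(-1 + (-1 + p))²/(3*p) = -(-2 + p)²/(3*p))
(47*(-6))*(F(5/(-3)) - 9) = (47*(-6))*(-(-2 + 5/(-3))²/(3*(5/(-3))) - 9) = -282*(-(-2 + 5*(-⅓))²/(3*(5*(-⅓))) - 9) = -282*(-(-2 - 5/3)²/(3*(-5/3)) - 9) = -282*(-⅓*(-⅗)*(-11/3)² - 9) = -282*(-⅓*(-⅗)*121/9 - 9) = -282*(121/45 - 9) = -282*(-284/45) = 26696/15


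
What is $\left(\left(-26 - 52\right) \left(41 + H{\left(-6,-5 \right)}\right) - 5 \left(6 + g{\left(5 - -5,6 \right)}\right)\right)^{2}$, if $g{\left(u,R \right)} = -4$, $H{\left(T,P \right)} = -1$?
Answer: $9796900$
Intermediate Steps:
$\left(\left(-26 - 52\right) \left(41 + H{\left(-6,-5 \right)}\right) - 5 \left(6 + g{\left(5 - -5,6 \right)}\right)\right)^{2} = \left(\left(-26 - 52\right) \left(41 - 1\right) - 5 \left(6 - 4\right)\right)^{2} = \left(\left(-78\right) 40 - 10\right)^{2} = \left(-3120 - 10\right)^{2} = \left(-3130\right)^{2} = 9796900$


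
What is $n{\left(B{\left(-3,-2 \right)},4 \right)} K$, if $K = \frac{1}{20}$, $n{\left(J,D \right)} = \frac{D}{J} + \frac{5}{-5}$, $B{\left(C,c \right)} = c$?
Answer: $- \frac{3}{20} \approx -0.15$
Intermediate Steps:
$n{\left(J,D \right)} = -1 + \frac{D}{J}$ ($n{\left(J,D \right)} = \frac{D}{J} + 5 \left(- \frac{1}{5}\right) = \frac{D}{J} - 1 = -1 + \frac{D}{J}$)
$K = \frac{1}{20} \approx 0.05$
$n{\left(B{\left(-3,-2 \right)},4 \right)} K = \frac{4 - -2}{-2} \cdot \frac{1}{20} = - \frac{4 + 2}{2} \cdot \frac{1}{20} = \left(- \frac{1}{2}\right) 6 \cdot \frac{1}{20} = \left(-3\right) \frac{1}{20} = - \frac{3}{20}$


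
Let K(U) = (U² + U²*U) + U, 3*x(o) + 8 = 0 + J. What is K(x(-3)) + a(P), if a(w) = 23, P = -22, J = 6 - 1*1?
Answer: 22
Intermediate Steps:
J = 5 (J = 6 - 1 = 5)
x(o) = -1 (x(o) = -8/3 + (0 + 5)/3 = -8/3 + (⅓)*5 = -8/3 + 5/3 = -1)
K(U) = U + U² + U³ (K(U) = (U² + U³) + U = U + U² + U³)
K(x(-3)) + a(P) = -(1 - 1 + (-1)²) + 23 = -(1 - 1 + 1) + 23 = -1*1 + 23 = -1 + 23 = 22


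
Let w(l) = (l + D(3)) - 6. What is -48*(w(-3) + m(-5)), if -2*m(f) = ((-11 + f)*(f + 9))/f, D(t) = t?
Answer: 2976/5 ≈ 595.20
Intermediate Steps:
w(l) = -3 + l (w(l) = (l + 3) - 6 = (3 + l) - 6 = -3 + l)
m(f) = -(-11 + f)*(9 + f)/(2*f) (m(f) = -(-11 + f)*(f + 9)/(2*f) = -(-11 + f)*(9 + f)/(2*f))
-48*(w(-3) + m(-5)) = -48*((-3 - 3) + (½)*(99 - 1*(-5)*(-2 - 5))/(-5)) = -48*(-6 + (½)*(-⅕)*(99 - 1*(-5)*(-7))) = -48*(-6 + (½)*(-⅕)*(99 - 35)) = -48*(-6 + (½)*(-⅕)*64) = -48*(-6 - 32/5) = -48*(-62/5) = 2976/5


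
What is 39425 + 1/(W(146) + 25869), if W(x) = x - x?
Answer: 1019885326/25869 ≈ 39425.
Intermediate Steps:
W(x) = 0
39425 + 1/(W(146) + 25869) = 39425 + 1/(0 + 25869) = 39425 + 1/25869 = 1019885326/25869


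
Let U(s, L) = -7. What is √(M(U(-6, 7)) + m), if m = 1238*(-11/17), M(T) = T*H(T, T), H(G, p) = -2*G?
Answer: 2*I*√64957/17 ≈ 29.984*I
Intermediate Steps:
M(T) = -2*T² (M(T) = T*(-2*T) = -2*T²)
m = -13618/17 (m = 1238*(-11*1/17) = 1238*(-11/17) = -13618/17 ≈ -801.06)
√(M(U(-6, 7)) + m) = √(-2*(-7)² - 13618/17) = √(-2*49 - 13618/17) = √(-98 - 13618/17) = √(-15284/17) = 2*I*√64957/17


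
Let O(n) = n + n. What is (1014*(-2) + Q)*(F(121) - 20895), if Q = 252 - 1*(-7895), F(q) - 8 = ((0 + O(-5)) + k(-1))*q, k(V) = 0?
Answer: -135211543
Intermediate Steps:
O(n) = 2*n
F(q) = 8 - 10*q (F(q) = 8 + ((0 + 2*(-5)) + 0)*q = 8 + ((0 - 10) + 0)*q = 8 + (-10 + 0)*q = 8 - 10*q)
Q = 8147 (Q = 252 + 7895 = 8147)
(1014*(-2) + Q)*(F(121) - 20895) = (1014*(-2) + 8147)*((8 - 10*121) - 20895) = (-2028 + 8147)*((8 - 1210) - 20895) = 6119*(-1202 - 20895) = 6119*(-22097) = -135211543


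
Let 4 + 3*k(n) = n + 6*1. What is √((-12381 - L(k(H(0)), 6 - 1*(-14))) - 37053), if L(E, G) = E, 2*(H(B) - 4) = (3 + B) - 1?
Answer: I*√444927/3 ≈ 222.34*I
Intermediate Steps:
H(B) = 5 + B/2 (H(B) = 4 + ((3 + B) - 1)/2 = 4 + (2 + B)/2 = 4 + (1 + B/2) = 5 + B/2)
k(n) = ⅔ + n/3 (k(n) = -4/3 + (n + 6*1)/3 = -4/3 + (n + 6)/3 = -4/3 + (6 + n)/3 = -4/3 + (2 + n/3) = ⅔ + n/3)
√((-12381 - L(k(H(0)), 6 - 1*(-14))) - 37053) = √((-12381 - (⅔ + (5 + (½)*0)/3)) - 37053) = √((-12381 - (⅔ + (5 + 0)/3)) - 37053) = √((-12381 - (⅔ + (⅓)*5)) - 37053) = √((-12381 - (⅔ + 5/3)) - 37053) = √((-12381 - 1*7/3) - 37053) = √((-12381 - 7/3) - 37053) = √(-37150/3 - 37053) = √(-148309/3) = I*√444927/3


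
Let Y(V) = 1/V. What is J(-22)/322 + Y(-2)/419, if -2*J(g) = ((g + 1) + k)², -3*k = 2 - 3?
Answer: -806767/1214262 ≈ -0.66441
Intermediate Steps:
k = ⅓ (k = -(2 - 3)/3 = -⅓*(-1) = ⅓ ≈ 0.33333)
J(g) = -(4/3 + g)²/2 (J(g) = -((g + 1) + ⅓)²/2 = -((1 + g) + ⅓)²/2 = -(4/3 + g)²/2)
J(-22)/322 + Y(-2)/419 = -(4 + 3*(-22))²/18/322 + 1/(-2*419) = -(4 - 66)²/18*(1/322) - ½*1/419 = -1/18*(-62)²*(1/322) - 1/838 = -1/18*3844*(1/322) - 1/838 = -1922/9*1/322 - 1/838 = -961/1449 - 1/838 = -806767/1214262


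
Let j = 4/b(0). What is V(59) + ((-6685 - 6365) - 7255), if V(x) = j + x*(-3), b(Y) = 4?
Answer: -20481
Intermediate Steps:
j = 1 (j = 4/4 = 4*(¼) = 1)
V(x) = 1 - 3*x (V(x) = 1 + x*(-3) = 1 - 3*x)
V(59) + ((-6685 - 6365) - 7255) = (1 - 3*59) + ((-6685 - 6365) - 7255) = (1 - 177) + (-13050 - 7255) = -176 - 20305 = -20481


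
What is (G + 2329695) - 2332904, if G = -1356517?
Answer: -1359726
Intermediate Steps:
(G + 2329695) - 2332904 = (-1356517 + 2329695) - 2332904 = 973178 - 2332904 = -1359726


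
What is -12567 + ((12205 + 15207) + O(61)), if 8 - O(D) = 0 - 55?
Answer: 14908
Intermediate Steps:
O(D) = 63 (O(D) = 8 - (0 - 55) = 8 - 1*(-55) = 8 + 55 = 63)
-12567 + ((12205 + 15207) + O(61)) = -12567 + ((12205 + 15207) + 63) = -12567 + (27412 + 63) = -12567 + 27475 = 14908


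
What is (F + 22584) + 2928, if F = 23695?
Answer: 49207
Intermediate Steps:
(F + 22584) + 2928 = (23695 + 22584) + 2928 = 46279 + 2928 = 49207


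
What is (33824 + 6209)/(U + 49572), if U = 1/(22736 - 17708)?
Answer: 201285924/249248017 ≈ 0.80757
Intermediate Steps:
U = 1/5028 ≈ 0.00019889
(33824 + 6209)/(U + 49572) = (33824 + 6209)/(1/5028 + 49572) = 40033/(249248017/5028) = 40033*(5028/249248017) = 201285924/249248017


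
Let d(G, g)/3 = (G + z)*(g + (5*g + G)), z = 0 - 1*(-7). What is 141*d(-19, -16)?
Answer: 583740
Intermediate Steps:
z = 7 (z = 0 + 7 = 7)
d(G, g) = 3*(7 + G)*(G + 6*g) (d(G, g) = 3*((G + 7)*(g + (5*g + G))) = 3*((7 + G)*(g + (G + 5*g))) = 3*((7 + G)*(G + 6*g)) = 3*(7 + G)*(G + 6*g))
141*d(-19, -16) = 141*(3*(-19)**2 + 21*(-19) + 126*(-16) + 18*(-19)*(-16)) = 141*(3*361 - 399 - 2016 + 5472) = 141*(1083 - 399 - 2016 + 5472) = 141*4140 = 583740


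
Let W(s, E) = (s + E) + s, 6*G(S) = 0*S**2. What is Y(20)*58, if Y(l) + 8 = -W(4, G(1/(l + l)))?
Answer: -928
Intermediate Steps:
G(S) = 0 (G(S) = (0*S**2)/6 = (1/6)*0 = 0)
W(s, E) = E + 2*s (W(s, E) = (E + s) + s = E + 2*s)
Y(l) = -16 (Y(l) = -8 - (0 + 2*4) = -8 - (0 + 8) = -8 - 1*8 = -8 - 8 = -16)
Y(20)*58 = -16*58 = -928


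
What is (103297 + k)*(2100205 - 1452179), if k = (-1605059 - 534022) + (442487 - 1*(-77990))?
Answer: -981958333982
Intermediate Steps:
k = -1618604 (k = -2139081 + (442487 + 77990) = -2139081 + 520477 = -1618604)
(103297 + k)*(2100205 - 1452179) = (103297 - 1618604)*(2100205 - 1452179) = -1515307*648026 = -981958333982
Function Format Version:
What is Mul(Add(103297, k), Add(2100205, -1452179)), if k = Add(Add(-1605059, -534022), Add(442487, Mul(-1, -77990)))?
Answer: -981958333982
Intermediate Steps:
k = -1618604 (k = Add(-2139081, Add(442487, 77990)) = Add(-2139081, 520477) = -1618604)
Mul(Add(103297, k), Add(2100205, -1452179)) = Mul(Add(103297, -1618604), Add(2100205, -1452179)) = Mul(-1515307, 648026) = -981958333982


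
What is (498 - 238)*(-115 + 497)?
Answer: 99320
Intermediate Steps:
(498 - 238)*(-115 + 497) = 260*382 = 99320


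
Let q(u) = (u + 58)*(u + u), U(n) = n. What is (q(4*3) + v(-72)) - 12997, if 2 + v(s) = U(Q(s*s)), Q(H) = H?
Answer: -6135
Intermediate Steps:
v(s) = -2 + s² (v(s) = -2 + s*s = -2 + s²)
q(u) = 2*u*(58 + u) (q(u) = (58 + u)*(2*u) = 2*u*(58 + u))
(q(4*3) + v(-72)) - 12997 = (2*(4*3)*(58 + 4*3) + (-2 + (-72)²)) - 12997 = (2*12*(58 + 12) + (-2 + 5184)) - 12997 = (2*12*70 + 5182) - 12997 = (1680 + 5182) - 12997 = 6862 - 12997 = -6135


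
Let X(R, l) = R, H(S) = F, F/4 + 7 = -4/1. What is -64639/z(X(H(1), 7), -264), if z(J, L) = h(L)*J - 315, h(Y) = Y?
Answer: -64639/11301 ≈ -5.7198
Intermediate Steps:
F = -44 (F = -28 + 4*(-4/1) = -28 + 4*(-4*1) = -28 + 4*(-4) = -28 - 16 = -44)
H(S) = -44
z(J, L) = -315 + J*L (z(J, L) = L*J - 315 = J*L - 315 = -315 + J*L)
-64639/z(X(H(1), 7), -264) = -64639/(-315 - 44*(-264)) = -64639/(-315 + 11616) = -64639/11301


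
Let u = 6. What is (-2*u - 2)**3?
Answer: -2744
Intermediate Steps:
(-2*u - 2)**3 = (-2*6 - 2)**3 = (-12 - 2)**3 = (-14)**3 = -2744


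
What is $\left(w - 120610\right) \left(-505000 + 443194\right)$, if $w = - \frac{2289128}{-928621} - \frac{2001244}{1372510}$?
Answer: $\frac{4750445624694689968632}{637270804355} \approx 7.4544 \cdot 10^{9}$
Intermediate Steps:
$w = \frac{641726933378}{637270804355}$ ($w = \left(-2289128\right) \left(- \frac{1}{928621}\right) - \frac{1000622}{686255} = \frac{2289128}{928621} - \frac{1000622}{686255} = \frac{641726933378}{637270804355} \approx 1.007$)
$\left(w - 120610\right) \left(-505000 + 443194\right) = \left(\frac{641726933378}{637270804355} - 120610\right) \left(-505000 + 443194\right) = \left(- \frac{76860589986323172}{637270804355}\right) \left(-61806\right) = \frac{4750445624694689968632}{637270804355}$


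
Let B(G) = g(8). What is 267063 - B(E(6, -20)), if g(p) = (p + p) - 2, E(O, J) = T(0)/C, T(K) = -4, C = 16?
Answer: 267049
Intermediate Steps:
E(O, J) = -1/4 (E(O, J) = -4/16 = -4*1/16 = -1/4)
g(p) = -2 + 2*p (g(p) = 2*p - 2 = -2 + 2*p)
B(G) = 14 (B(G) = -2 + 2*8 = -2 + 16 = 14)
267063 - B(E(6, -20)) = 267063 - 1*14 = 267063 - 14 = 267049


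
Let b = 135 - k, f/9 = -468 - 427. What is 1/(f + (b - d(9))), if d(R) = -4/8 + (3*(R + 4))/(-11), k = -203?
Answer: -22/169685 ≈ -0.00012965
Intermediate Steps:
f = -8055 (f = 9*(-468 - 427) = 9*(-895) = -8055)
d(R) = -35/22 - 3*R/11 (d(R) = -4*⅛ + (3*(4 + R))*(-1/11) = -½ + (12 + 3*R)*(-1/11) = -½ + (-12/11 - 3*R/11) = -35/22 - 3*R/11)
b = 338 (b = 135 - 1*(-203) = 135 + 203 = 338)
1/(f + (b - d(9))) = 1/(-8055 + (338 - (-35/22 - 3/11*9))) = 1/(-8055 + (338 - (-35/22 - 27/11))) = 1/(-8055 + (338 - 1*(-89/22))) = 1/(-8055 + (338 + 89/22)) = 1/(-8055 + 7525/22) = 1/(-169685/22) = -22/169685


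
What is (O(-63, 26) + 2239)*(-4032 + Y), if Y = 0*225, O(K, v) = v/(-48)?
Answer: -9025464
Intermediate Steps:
O(K, v) = -v/48 (O(K, v) = v*(-1/48) = -v/48)
Y = 0
(O(-63, 26) + 2239)*(-4032 + Y) = (-1/48*26 + 2239)*(-4032 + 0) = (-13/24 + 2239)*(-4032) = (53723/24)*(-4032) = -9025464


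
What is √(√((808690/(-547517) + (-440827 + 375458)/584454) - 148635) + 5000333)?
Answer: √(512029301189313001270509669492 + 319998500718*I*√15220244076750670365495625434)/319998500718 ≈ 2236.1 + 0.086205*I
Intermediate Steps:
√(√((808690/(-547517) + (-440827 + 375458)/584454) - 148635) + 5000333) = √(√((808690*(-1/547517) - 65369*1/584454) - 148635) + 5000333) = √(√((-808690/547517 - 65369/584454) - 148635) + 5000333) = √(√(-508432744033/319998500718 - 148635) + 5000333) = √(√(-47563485586963963/319998500718) + 5000333) = √(I*√15220244076750670365495625434/319998500718 + 5000333) = √(5000333 + I*√15220244076750670365495625434/319998500718)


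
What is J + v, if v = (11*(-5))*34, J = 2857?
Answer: 987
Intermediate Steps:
v = -1870 (v = -55*34 = -1870)
J + v = 2857 - 1870 = 987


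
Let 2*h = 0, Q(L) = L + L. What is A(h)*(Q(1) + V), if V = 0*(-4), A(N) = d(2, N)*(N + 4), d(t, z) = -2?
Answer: -16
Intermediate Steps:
Q(L) = 2*L
h = 0 (h = (1/2)*0 = 0)
A(N) = -8 - 2*N (A(N) = -2*(N + 4) = -2*(4 + N) = -8 - 2*N)
V = 0
A(h)*(Q(1) + V) = (-8 - 2*0)*(2*1 + 0) = (-8 + 0)*(2 + 0) = -8*2 = -16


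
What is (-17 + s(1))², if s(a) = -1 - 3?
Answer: 441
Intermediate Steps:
s(a) = -4
(-17 + s(1))² = (-17 - 4)² = (-21)² = 441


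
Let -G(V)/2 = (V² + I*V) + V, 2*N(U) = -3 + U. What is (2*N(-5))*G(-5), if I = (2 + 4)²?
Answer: -2560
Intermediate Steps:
I = 36 (I = 6² = 36)
N(U) = -3/2 + U/2 (N(U) = (-3 + U)/2 = -3/2 + U/2)
G(V) = -74*V - 2*V² (G(V) = -2*((V² + 36*V) + V) = -2*(V² + 37*V) = -74*V - 2*V²)
(2*N(-5))*G(-5) = (2*(-3/2 + (½)*(-5)))*(-2*(-5)*(37 - 5)) = (2*(-3/2 - 5/2))*(-2*(-5)*32) = (2*(-4))*320 = -8*320 = -2560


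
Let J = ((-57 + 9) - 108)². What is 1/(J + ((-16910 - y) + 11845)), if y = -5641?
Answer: 1/24912 ≈ 4.0141e-5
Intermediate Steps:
J = 24336 (J = (-48 - 108)² = (-156)² = 24336)
1/(J + ((-16910 - y) + 11845)) = 1/(24336 + ((-16910 - 1*(-5641)) + 11845)) = 1/(24336 + ((-16910 + 5641) + 11845)) = 1/(24336 + (-11269 + 11845)) = 1/(24336 + 576) = 1/24912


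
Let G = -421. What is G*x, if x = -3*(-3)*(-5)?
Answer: 18945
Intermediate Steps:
x = -45 (x = 9*(-5) = -45)
G*x = -421*(-45) = 18945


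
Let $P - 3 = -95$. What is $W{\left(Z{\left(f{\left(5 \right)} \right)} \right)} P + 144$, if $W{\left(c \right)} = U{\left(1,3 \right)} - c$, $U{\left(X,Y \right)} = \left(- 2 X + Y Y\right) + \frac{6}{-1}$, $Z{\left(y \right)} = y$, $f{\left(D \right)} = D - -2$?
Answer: $696$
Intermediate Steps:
$f{\left(D \right)} = 2 + D$ ($f{\left(D \right)} = D + 2 = 2 + D$)
$U{\left(X,Y \right)} = -6 + Y^{2} - 2 X$ ($U{\left(X,Y \right)} = \left(- 2 X + Y^{2}\right) + 6 \left(-1\right) = \left(Y^{2} - 2 X\right) - 6 = -6 + Y^{2} - 2 X$)
$W{\left(c \right)} = 1 - c$ ($W{\left(c \right)} = \left(-6 + 3^{2} - 2\right) - c = \left(-6 + 9 - 2\right) - c = 1 - c$)
$P = -92$ ($P = 3 - 95 = -92$)
$W{\left(Z{\left(f{\left(5 \right)} \right)} \right)} P + 144 = \left(1 - \left(2 + 5\right)\right) \left(-92\right) + 144 = \left(1 - 7\right) \left(-92\right) + 144 = \left(-6\right) \left(-92\right) + 144 = 552 + 144 = 696$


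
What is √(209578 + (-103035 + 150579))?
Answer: √257122 ≈ 507.07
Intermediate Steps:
√(209578 + (-103035 + 150579)) = √(209578 + 47544) = √257122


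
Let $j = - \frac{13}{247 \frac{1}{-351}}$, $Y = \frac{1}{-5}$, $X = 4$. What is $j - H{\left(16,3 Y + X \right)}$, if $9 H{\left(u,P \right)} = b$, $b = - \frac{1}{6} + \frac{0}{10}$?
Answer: $\frac{18973}{1026} \approx 18.492$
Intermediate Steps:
$b = - \frac{1}{6}$ ($b = \left(-1\right) \frac{1}{6} + 0 \cdot \frac{1}{10} = - \frac{1}{6} + 0 = - \frac{1}{6} \approx -0.16667$)
$Y = - \frac{1}{5} \approx -0.2$
$H{\left(u,P \right)} = - \frac{1}{54}$ ($H{\left(u,P \right)} = \frac{1}{9} \left(- \frac{1}{6}\right) = - \frac{1}{54}$)
$j = \frac{351}{19}$ ($j = - \frac{13}{247 \left(- \frac{1}{351}\right)} = - \frac{13}{- \frac{19}{27}} = \left(-13\right) \left(- \frac{27}{19}\right) = \frac{351}{19} \approx 18.474$)
$j - H{\left(16,3 Y + X \right)} = \frac{351}{19} - - \frac{1}{54} = \frac{351}{19} + \frac{1}{54} = \frac{18973}{1026}$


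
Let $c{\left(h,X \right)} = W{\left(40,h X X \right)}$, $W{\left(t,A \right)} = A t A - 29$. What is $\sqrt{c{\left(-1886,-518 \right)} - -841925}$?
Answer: $2 \sqrt{2560957762565771434} \approx 3.2006 \cdot 10^{9}$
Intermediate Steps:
$W{\left(t,A \right)} = -29 + t A^{2}$ ($W{\left(t,A \right)} = t A^{2} - 29 = -29 + t A^{2}$)
$c{\left(h,X \right)} = -29 + 40 X^{4} h^{2}$ ($c{\left(h,X \right)} = -29 + 40 \left(h X X\right)^{2} = -29 + 40 \left(X h X\right)^{2} = -29 + 40 \left(h X^{2}\right)^{2} = -29 + 40 X^{4} h^{2}$)
$\sqrt{c{\left(-1886,-518 \right)} - -841925} = \sqrt{\left(-29 + 40 \left(-518\right)^{4} \left(-1886\right)^{2}\right) - -841925} = \sqrt{\left(-29 + 40 \cdot 71997768976 \cdot 3556996\right) + 841925} = \sqrt{\left(-29 + 10243831050262243840\right) + 841925} = \sqrt{10243831050262243811 + 841925} = \sqrt{10243831050263085736} = 2 \sqrt{2560957762565771434}$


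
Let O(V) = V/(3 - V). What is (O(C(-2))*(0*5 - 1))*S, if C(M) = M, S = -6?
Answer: -12/5 ≈ -2.4000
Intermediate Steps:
(O(C(-2))*(0*5 - 1))*S = ((-1*(-2)/(-3 - 2))*(0*5 - 1))*(-6) = ((-1*(-2)/(-5))*(0 - 1))*(-6) = (-1*(-2)*(-⅕)*(-1))*(-6) = -⅖*(-1)*(-6) = (⅖)*(-6) = -12/5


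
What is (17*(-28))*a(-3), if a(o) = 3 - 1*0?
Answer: -1428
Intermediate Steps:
a(o) = 3 (a(o) = 3 + 0 = 3)
(17*(-28))*a(-3) = (17*(-28))*3 = -476*3 = -1428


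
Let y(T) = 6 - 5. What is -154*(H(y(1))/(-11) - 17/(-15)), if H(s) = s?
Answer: -2408/15 ≈ -160.53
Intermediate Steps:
y(T) = 1
-154*(H(y(1))/(-11) - 17/(-15)) = -154*(1/(-11) - 17/(-15)) = -154*(1*(-1/11) - 17*(-1/15)) = -154*(-1/11 + 17/15) = -154*172/165 = -2408/15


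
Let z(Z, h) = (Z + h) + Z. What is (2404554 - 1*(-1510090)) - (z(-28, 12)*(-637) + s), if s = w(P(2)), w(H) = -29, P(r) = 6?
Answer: 3886645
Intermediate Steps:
z(Z, h) = h + 2*Z
s = -29
(2404554 - 1*(-1510090)) - (z(-28, 12)*(-637) + s) = (2404554 - 1*(-1510090)) - ((12 + 2*(-28))*(-637) - 29) = (2404554 + 1510090) - ((12 - 56)*(-637) - 29) = 3914644 - (-44*(-637) - 29) = 3914644 - (28028 - 29) = 3914644 - 1*27999 = 3914644 - 27999 = 3886645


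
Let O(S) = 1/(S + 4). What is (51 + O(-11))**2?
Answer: 126736/49 ≈ 2586.4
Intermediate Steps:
O(S) = 1/(4 + S)
(51 + O(-11))**2 = (51 + 1/(4 - 11))**2 = (51 + 1/(-7))**2 = (51 - 1/7)**2 = (356/7)**2 = 126736/49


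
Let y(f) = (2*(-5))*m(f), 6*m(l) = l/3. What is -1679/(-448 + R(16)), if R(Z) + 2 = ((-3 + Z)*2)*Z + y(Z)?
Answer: 15111/386 ≈ 39.148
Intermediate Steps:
m(l) = l/18 (m(l) = (l/3)/6 = l/18)
y(f) = -5*f/9 (y(f) = (2*(-5))*(f/18) = -5*f/9)
R(Z) = -2 - 5*Z/9 + Z*(-6 + 2*Z) (R(Z) = -2 + (((-3 + Z)*2)*Z - 5*Z/9) = -2 + ((-6 + 2*Z)*Z - 5*Z/9) = -2 + (Z*(-6 + 2*Z) - 5*Z/9) = -2 + (-5*Z/9 + Z*(-6 + 2*Z)) = -2 - 5*Z/9 + Z*(-6 + 2*Z))
-1679/(-448 + R(16)) = -1679/(-448 + (-2 + 2*16**2 - 59/9*16)) = -1679/(-448 + (-2 + 2*256 - 944/9)) = -1679/(-448 + (-2 + 512 - 944/9)) = -1679/(-448 + 3646/9) = -1679/(-386/9) = -9/386*(-1679) = 15111/386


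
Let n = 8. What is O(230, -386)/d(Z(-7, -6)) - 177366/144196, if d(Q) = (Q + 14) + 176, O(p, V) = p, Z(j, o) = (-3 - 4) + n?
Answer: -355913/13770718 ≈ -0.025846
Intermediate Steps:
Z(j, o) = 1 (Z(j, o) = (-3 - 4) + 8 = -7 + 8 = 1)
d(Q) = 190 + Q (d(Q) = (14 + Q) + 176 = 190 + Q)
O(230, -386)/d(Z(-7, -6)) - 177366/144196 = 230/(190 + 1) - 177366/144196 = 230/191 - 177366*1/144196 = 230*(1/191) - 88683/72098 = 230/191 - 88683/72098 = -355913/13770718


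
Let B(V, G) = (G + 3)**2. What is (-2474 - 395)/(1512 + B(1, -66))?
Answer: -2869/5481 ≈ -0.52344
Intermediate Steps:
B(V, G) = (3 + G)**2
(-2474 - 395)/(1512 + B(1, -66)) = (-2474 - 395)/(1512 + (3 - 66)**2) = -2869/(1512 + (-63)**2) = -2869/(1512 + 3969) = -2869/5481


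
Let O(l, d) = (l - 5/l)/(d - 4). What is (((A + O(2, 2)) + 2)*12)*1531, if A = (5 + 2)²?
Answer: 941565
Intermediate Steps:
O(l, d) = (l - 5/l)/(-4 + d)
A = 49 (A = 7² = 49)
(((A + O(2, 2)) + 2)*12)*1531 = (((49 + (-5 + 2²)/(2*(-4 + 2))) + 2)*12)*1531 = (((49 + (½)*(-5 + 4)/(-2)) + 2)*12)*1531 = (((49 + (½)*(-½)*(-1)) + 2)*12)*1531 = (((49 + ¼) + 2)*12)*1531 = ((197/4 + 2)*12)*1531 = ((205/4)*12)*1531 = 615*1531 = 941565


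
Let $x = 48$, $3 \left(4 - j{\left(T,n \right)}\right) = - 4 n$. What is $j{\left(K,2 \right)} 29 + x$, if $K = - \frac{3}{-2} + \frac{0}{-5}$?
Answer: $\frac{724}{3} \approx 241.33$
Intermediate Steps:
$K = \frac{3}{2}$ ($K = \left(-3\right) \left(- \frac{1}{2}\right) + 0 \left(- \frac{1}{5}\right) = \frac{3}{2} + 0 = \frac{3}{2} \approx 1.5$)
$j{\left(T,n \right)} = 4 + \frac{4 n}{3}$ ($j{\left(T,n \right)} = 4 - \frac{\left(-4\right) n}{3} = 4 + \frac{4 n}{3}$)
$j{\left(K,2 \right)} 29 + x = \left(4 + \frac{4}{3} \cdot 2\right) 29 + 48 = \left(4 + \frac{8}{3}\right) 29 + 48 = \frac{20}{3} \cdot 29 + 48 = \frac{580}{3} + 48 = \frac{724}{3}$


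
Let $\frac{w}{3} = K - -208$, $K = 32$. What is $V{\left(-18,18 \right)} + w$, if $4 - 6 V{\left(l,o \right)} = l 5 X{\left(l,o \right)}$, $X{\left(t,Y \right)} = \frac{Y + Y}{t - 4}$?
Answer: $\frac{22972}{33} \approx 696.12$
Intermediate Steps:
$X{\left(t,Y \right)} = \frac{2 Y}{-4 + t}$
$V{\left(l,o \right)} = \frac{2}{3} - \frac{5 l o}{3 \left(-4 + l\right)}$ ($V{\left(l,o \right)} = \frac{2}{3} - \frac{l 5 \frac{2 o}{-4 + l}}{6} = \frac{2}{3} - \frac{5 l \frac{2 o}{-4 + l}}{6} = \frac{2}{3} - \frac{10 l o \frac{1}{-4 + l}}{6} = \frac{2}{3} - \frac{5 l o}{3 \left(-4 + l\right)}$)
$w = 720$ ($w = 3 \left(32 - -208\right) = 3 \left(32 + 208\right) = 3 \cdot 240 = 720$)
$V{\left(-18,18 \right)} + w = \frac{-8 + 2 \left(-18\right) - \left(-90\right) 18}{3 \left(-4 - 18\right)} + 720 = \frac{-8 - 36 + 1620}{3 \left(-22\right)} + 720 = \frac{1}{3} \left(- \frac{1}{22}\right) 1576 + 720 = - \frac{788}{33} + 720 = \frac{22972}{33}$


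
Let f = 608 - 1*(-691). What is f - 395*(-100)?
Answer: 40799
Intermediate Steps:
f = 1299 (f = 608 + 691 = 1299)
f - 395*(-100) = 1299 - 395*(-100) = 1299 + 39500 = 40799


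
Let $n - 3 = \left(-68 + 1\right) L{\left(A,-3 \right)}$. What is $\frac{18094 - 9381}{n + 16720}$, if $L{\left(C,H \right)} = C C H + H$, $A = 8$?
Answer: $\frac{8713}{29788} \approx 0.2925$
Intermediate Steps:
$L{\left(C,H \right)} = H + H C^{2}$ ($L{\left(C,H \right)} = C^{2} H + H = H C^{2} + H = H + H C^{2}$)
$n = 13068$ ($n = 3 + \left(-68 + 1\right) \left(- 3 \left(1 + 8^{2}\right)\right) = 3 - 67 \left(- 3 \left(1 + 64\right)\right) = 3 - 67 \left(\left(-3\right) 65\right) = 3 - -13065 = 3 + 13065 = 13068$)
$\frac{18094 - 9381}{n + 16720} = \frac{18094 - 9381}{13068 + 16720} = \frac{8713}{29788}$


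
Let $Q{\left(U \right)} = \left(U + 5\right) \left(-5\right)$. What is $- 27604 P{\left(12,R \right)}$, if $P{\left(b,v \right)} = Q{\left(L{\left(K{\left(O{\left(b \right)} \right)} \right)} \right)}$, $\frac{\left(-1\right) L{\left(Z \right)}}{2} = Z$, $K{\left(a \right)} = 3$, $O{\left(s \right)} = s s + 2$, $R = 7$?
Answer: $-138020$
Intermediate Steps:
$O{\left(s \right)} = 2 + s^{2}$ ($O{\left(s \right)} = s^{2} + 2 = 2 + s^{2}$)
$L{\left(Z \right)} = - 2 Z$
$Q{\left(U \right)} = -25 - 5 U$ ($Q{\left(U \right)} = \left(5 + U\right) \left(-5\right) = -25 - 5 U$)
$P{\left(b,v \right)} = 5$ ($P{\left(b,v \right)} = -25 - 5 \left(\left(-2\right) 3\right) = -25 - -30 = -25 + 30 = 5$)
$- 27604 P{\left(12,R \right)} = \left(-27604\right) 5 = -138020$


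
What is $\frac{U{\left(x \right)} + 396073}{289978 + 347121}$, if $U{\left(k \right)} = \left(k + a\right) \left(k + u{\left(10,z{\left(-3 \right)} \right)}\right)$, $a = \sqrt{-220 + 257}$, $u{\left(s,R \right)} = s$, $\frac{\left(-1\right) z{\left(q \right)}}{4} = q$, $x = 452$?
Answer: $\frac{604897}{637099} + \frac{462 \sqrt{37}}{637099} \approx 0.95387$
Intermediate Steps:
$z{\left(q \right)} = - 4 q$
$a = \sqrt{37} \approx 6.0828$
$U{\left(k \right)} = \left(10 + k\right) \left(k + \sqrt{37}\right)$ ($U{\left(k \right)} = \left(k + \sqrt{37}\right) \left(k + 10\right) = \left(k + \sqrt{37}\right) \left(10 + k\right) = \left(10 + k\right) \left(k + \sqrt{37}\right)$)
$\frac{U{\left(x \right)} + 396073}{289978 + 347121} = \frac{\left(452^{2} + 10 \cdot 452 + 10 \sqrt{37} + 452 \sqrt{37}\right) + 396073}{289978 + 347121} = \frac{\left(204304 + 4520 + 10 \sqrt{37} + 452 \sqrt{37}\right) + 396073}{637099} = \left(\left(208824 + 462 \sqrt{37}\right) + 396073\right) \frac{1}{637099} = \left(604897 + 462 \sqrt{37}\right) \frac{1}{637099} = \frac{604897}{637099} + \frac{462 \sqrt{37}}{637099}$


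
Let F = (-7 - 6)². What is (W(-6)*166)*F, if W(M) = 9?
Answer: 252486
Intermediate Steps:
F = 169 (F = (-13)² = 169)
(W(-6)*166)*F = (9*166)*169 = 1494*169 = 252486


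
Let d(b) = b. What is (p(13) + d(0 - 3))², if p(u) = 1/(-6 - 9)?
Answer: 2116/225 ≈ 9.4044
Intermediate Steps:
p(u) = -1/15 (p(u) = 1/(-15) = -1/15)
(p(13) + d(0 - 3))² = (-1/15 + (0 - 3))² = (-1/15 - 3)² = (-46/15)² = 2116/225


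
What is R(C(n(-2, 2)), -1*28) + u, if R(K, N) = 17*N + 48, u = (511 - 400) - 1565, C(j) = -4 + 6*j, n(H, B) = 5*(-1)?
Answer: -1882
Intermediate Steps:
n(H, B) = -5
u = -1454 (u = 111 - 1565 = -1454)
R(K, N) = 48 + 17*N
R(C(n(-2, 2)), -1*28) + u = (48 + 17*(-1*28)) - 1454 = (48 + 17*(-28)) - 1454 = (48 - 476) - 1454 = -428 - 1454 = -1882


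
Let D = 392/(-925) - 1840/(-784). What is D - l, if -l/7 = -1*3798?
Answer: -1204923283/45325 ≈ -26584.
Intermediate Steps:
l = 26586 (l = -(-7)*3798 = -7*(-3798) = 26586)
D = 87167/45325 (D = 392*(-1/925) - 1840*(-1/784) = -392/925 + 115/49 = 87167/45325 ≈ 1.9232)
D - l = 87167/45325 - 1*26586 = 87167/45325 - 26586 = -1204923283/45325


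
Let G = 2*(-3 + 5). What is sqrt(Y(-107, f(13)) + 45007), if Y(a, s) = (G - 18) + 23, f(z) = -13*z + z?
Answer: 2*sqrt(11254) ≈ 212.17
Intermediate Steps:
f(z) = -12*z
G = 4 (G = 2*2 = 4)
Y(a, s) = 9 (Y(a, s) = (4 - 18) + 23 = -14 + 23 = 9)
sqrt(Y(-107, f(13)) + 45007) = sqrt(9 + 45007) = sqrt(45016) = 2*sqrt(11254)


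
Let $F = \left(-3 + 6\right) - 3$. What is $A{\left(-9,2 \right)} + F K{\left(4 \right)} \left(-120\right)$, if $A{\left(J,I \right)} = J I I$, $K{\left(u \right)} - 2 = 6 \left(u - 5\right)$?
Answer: $-36$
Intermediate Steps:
$K{\left(u \right)} = -28 + 6 u$ ($K{\left(u \right)} = 2 + 6 \left(u - 5\right) = 2 + 6 \left(-5 + u\right) = 2 + \left(-30 + 6 u\right) = -28 + 6 u$)
$F = 0$ ($F = 3 - 3 = 0$)
$A{\left(J,I \right)} = J I^{2}$ ($A{\left(J,I \right)} = I J I = J I^{2}$)
$A{\left(-9,2 \right)} + F K{\left(4 \right)} \left(-120\right) = - 9 \cdot 2^{2} + 0 \left(-28 + 6 \cdot 4\right) \left(-120\right) = \left(-9\right) 4 + 0 \left(-28 + 24\right) \left(-120\right) = -36 + 0 \left(-4\right) \left(-120\right) = -36 + 0 \left(-120\right) = -36 + 0 = -36$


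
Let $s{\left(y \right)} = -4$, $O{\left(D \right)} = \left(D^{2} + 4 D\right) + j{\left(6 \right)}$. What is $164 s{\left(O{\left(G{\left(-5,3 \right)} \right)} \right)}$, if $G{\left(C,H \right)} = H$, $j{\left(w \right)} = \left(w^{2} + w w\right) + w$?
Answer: $-656$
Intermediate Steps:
$j{\left(w \right)} = w + 2 w^{2}$ ($j{\left(w \right)} = \left(w^{2} + w^{2}\right) + w = 2 w^{2} + w = w + 2 w^{2}$)
$O{\left(D \right)} = 78 + D^{2} + 4 D$ ($O{\left(D \right)} = \left(D^{2} + 4 D\right) + 6 \left(1 + 2 \cdot 6\right) = \left(D^{2} + 4 D\right) + 6 \left(1 + 12\right) = \left(D^{2} + 4 D\right) + 6 \cdot 13 = \left(D^{2} + 4 D\right) + 78 = 78 + D^{2} + 4 D$)
$164 s{\left(O{\left(G{\left(-5,3 \right)} \right)} \right)} = 164 \left(-4\right) = -656$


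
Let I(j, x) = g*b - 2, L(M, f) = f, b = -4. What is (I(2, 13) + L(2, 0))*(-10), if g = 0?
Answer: 20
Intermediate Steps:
I(j, x) = -2 (I(j, x) = 0*(-4) - 2 = 0 - 2 = -2)
(I(2, 13) + L(2, 0))*(-10) = (-2 + 0)*(-10) = -2*(-10) = 20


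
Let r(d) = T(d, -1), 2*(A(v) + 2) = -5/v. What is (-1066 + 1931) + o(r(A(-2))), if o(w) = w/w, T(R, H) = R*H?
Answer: 866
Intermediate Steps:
A(v) = -2 - 5/(2*v) (A(v) = -2 + (-5/v)/2 = -2 - 5/(2*v))
T(R, H) = H*R
r(d) = -d
o(w) = 1
(-1066 + 1931) + o(r(A(-2))) = (-1066 + 1931) + 1 = 865 + 1 = 866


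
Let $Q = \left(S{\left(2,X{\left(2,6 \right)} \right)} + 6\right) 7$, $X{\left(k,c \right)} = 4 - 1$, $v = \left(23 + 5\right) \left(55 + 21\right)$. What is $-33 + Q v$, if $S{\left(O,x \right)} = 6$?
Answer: $178719$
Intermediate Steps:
$v = 2128$ ($v = 28 \cdot 76 = 2128$)
$X{\left(k,c \right)} = 3$ ($X{\left(k,c \right)} = 4 - 1 = 3$)
$Q = 84$ ($Q = \left(6 + 6\right) 7 = 12 \cdot 7 = 84$)
$-33 + Q v = -33 + 84 \cdot 2128 = -33 + 178752 = 178719$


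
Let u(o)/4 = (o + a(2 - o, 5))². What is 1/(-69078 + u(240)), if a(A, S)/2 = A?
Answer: 1/153706 ≈ 6.5059e-6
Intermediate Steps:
a(A, S) = 2*A
u(o) = 4*(4 - o)² (u(o) = 4*(o + 2*(2 - o))² = 4*(o + (4 - 2*o))² = 4*(4 - o)²)
1/(-69078 + u(240)) = 1/(-69078 + 4*(4 - 1*240)²) = 1/(-69078 + 4*(4 - 240)²) = 1/(-69078 + 4*(-236)²) = 1/(-69078 + 4*55696) = 1/(-69078 + 222784) = 1/153706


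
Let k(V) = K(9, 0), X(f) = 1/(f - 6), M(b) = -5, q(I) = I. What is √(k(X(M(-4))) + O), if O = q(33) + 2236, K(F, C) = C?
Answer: √2269 ≈ 47.634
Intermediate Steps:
X(f) = 1/(-6 + f)
k(V) = 0
O = 2269 (O = 33 + 2236 = 2269)
√(k(X(M(-4))) + O) = √(0 + 2269) = √2269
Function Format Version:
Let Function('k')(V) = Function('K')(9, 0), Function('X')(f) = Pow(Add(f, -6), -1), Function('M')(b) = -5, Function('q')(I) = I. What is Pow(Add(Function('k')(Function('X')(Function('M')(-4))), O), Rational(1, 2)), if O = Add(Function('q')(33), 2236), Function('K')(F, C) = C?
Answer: Pow(2269, Rational(1, 2)) ≈ 47.634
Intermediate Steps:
Function('X')(f) = Pow(Add(-6, f), -1)
Function('k')(V) = 0
O = 2269 (O = Add(33, 2236) = 2269)
Pow(Add(Function('k')(Function('X')(Function('M')(-4))), O), Rational(1, 2)) = Pow(Add(0, 2269), Rational(1, 2)) = Pow(2269, Rational(1, 2))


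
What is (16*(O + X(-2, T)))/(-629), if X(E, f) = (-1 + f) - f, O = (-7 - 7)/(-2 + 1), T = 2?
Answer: -208/629 ≈ -0.33068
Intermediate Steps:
O = 14 (O = -14/(-1) = -14*(-1) = 14)
X(E, f) = -1
(16*(O + X(-2, T)))/(-629) = (16*(14 - 1))/(-629) = (16*13)*(-1/629) = 208*(-1/629) = -208/629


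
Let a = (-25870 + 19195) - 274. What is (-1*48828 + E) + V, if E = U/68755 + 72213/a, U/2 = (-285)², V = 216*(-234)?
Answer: -9496328148981/95555699 ≈ -99380.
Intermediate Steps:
V = -50544
a = -6949 (a = -6675 - 274 = -6949)
U = 162450 (U = 2*(-285)² = 2*81225 = 162450)
E = -767227953/95555699 (E = 162450/68755 + 72213/(-6949) = 162450*(1/68755) + 72213*(-1/6949) = 32490/13751 - 72213/6949 = -767227953/95555699 ≈ -8.0291)
(-1*48828 + E) + V = (-1*48828 - 767227953/95555699) - 50544 = (-48828 - 767227953/95555699) - 50544 = -4666560898725/95555699 - 50544 = -9496328148981/95555699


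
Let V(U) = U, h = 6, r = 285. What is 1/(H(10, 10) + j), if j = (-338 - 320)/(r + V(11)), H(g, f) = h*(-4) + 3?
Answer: -148/3437 ≈ -0.043061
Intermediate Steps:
H(g, f) = -21 (H(g, f) = 6*(-4) + 3 = -24 + 3 = -21)
j = -329/148 (j = (-338 - 320)/(285 + 11) = -658/296 = -658*1/296 = -329/148 ≈ -2.2230)
1/(H(10, 10) + j) = 1/(-21 - 329/148) = 1/(-3437/148) = -148/3437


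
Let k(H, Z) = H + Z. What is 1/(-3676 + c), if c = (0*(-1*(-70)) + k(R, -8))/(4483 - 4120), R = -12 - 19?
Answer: -121/444809 ≈ -0.00027203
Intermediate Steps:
R = -31
c = -13/121 (c = (0*(-1*(-70)) + (-31 - 8))/(4483 - 4120) = (0*70 - 39)/363 = (0 - 39)*(1/363) = -39*1/363 = -13/121 ≈ -0.10744)
1/(-3676 + c) = 1/(-3676 - 13/121) = 1/(-444809/121) = -121/444809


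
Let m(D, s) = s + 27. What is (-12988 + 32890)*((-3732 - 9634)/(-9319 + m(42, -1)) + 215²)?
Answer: 8549546755482/9293 ≈ 9.2000e+8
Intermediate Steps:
m(D, s) = 27 + s
(-12988 + 32890)*((-3732 - 9634)/(-9319 + m(42, -1)) + 215²) = (-12988 + 32890)*((-3732 - 9634)/(-9319 + (27 - 1)) + 215²) = 19902*(-13366/(-9319 + 26) + 46225) = 19902*(-13366/(-9293) + 46225) = 19902*(-13366*(-1/9293) + 46225) = 19902*(13366/9293 + 46225) = 19902*(429582291/9293) = 8549546755482/9293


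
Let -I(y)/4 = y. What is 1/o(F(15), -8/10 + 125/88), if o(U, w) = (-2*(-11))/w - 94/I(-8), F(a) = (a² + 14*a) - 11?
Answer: 4368/142049 ≈ 0.030750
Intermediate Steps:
F(a) = -11 + a² + 14*a
I(y) = -4*y
o(U, w) = -47/16 + 22/w (o(U, w) = (-2*(-11))/w - 94/((-4*(-8))) = 22/w - 94/32 = 22/w - 94*1/32 = 22/w - 47/16 = -47/16 + 22/w)
1/o(F(15), -8/10 + 125/88) = 1/(-47/16 + 22/(-8/10 + 125/88)) = 1/(-47/16 + 22/(-8*⅒ + 125*(1/88))) = 1/(-47/16 + 22/(-⅘ + 125/88)) = 1/(-47/16 + 22/(273/440)) = 1/(-47/16 + 22*(440/273)) = 1/(-47/16 + 9680/273) = 1/(142049/4368) = 4368/142049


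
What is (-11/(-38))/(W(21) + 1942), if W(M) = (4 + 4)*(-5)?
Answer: 11/72276 ≈ 0.00015219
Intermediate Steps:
W(M) = -40 (W(M) = 8*(-5) = -40)
(-11/(-38))/(W(21) + 1942) = (-11/(-38))/(-40 + 1942) = -11*(-1/38)/1902 = (11/38)*(1/1902) = 11/72276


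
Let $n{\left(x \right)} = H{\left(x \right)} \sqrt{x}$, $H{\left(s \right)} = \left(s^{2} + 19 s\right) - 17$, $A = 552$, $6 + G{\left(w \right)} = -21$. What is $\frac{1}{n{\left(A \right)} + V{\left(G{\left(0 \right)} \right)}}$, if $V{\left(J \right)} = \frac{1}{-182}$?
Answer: $\frac{182}{1816290773153219999} + \frac{20879713400 \sqrt{138}}{1816290773153219999} \approx 1.3504 \cdot 10^{-7}$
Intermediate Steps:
$G{\left(w \right)} = -27$ ($G{\left(w \right)} = -6 - 21 = -27$)
$V{\left(J \right)} = - \frac{1}{182}$
$H{\left(s \right)} = -17 + s^{2} + 19 s$
$n{\left(x \right)} = \sqrt{x} \left(-17 + x^{2} + 19 x\right)$ ($n{\left(x \right)} = \left(-17 + x^{2} + 19 x\right) \sqrt{x} = \sqrt{x} \left(-17 + x^{2} + 19 x\right)$)
$\frac{1}{n{\left(A \right)} + V{\left(G{\left(0 \right)} \right)}} = \frac{1}{\sqrt{552} \left(-17 + 552^{2} + 19 \cdot 552\right) - \frac{1}{182}} = \frac{1}{2 \sqrt{138} \left(-17 + 304704 + 10488\right) - \frac{1}{182}} = \frac{1}{2 \sqrt{138} \cdot 315175 - \frac{1}{182}} = \frac{1}{630350 \sqrt{138} - \frac{1}{182}} = \frac{1}{- \frac{1}{182} + 630350 \sqrt{138}}$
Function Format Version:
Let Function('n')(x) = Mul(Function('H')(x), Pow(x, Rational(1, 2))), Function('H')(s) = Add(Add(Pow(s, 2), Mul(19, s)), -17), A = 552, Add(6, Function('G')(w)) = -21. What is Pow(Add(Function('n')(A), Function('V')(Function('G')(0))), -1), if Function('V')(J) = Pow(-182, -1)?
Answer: Add(Rational(182, 1816290773153219999), Mul(Rational(20879713400, 1816290773153219999), Pow(138, Rational(1, 2)))) ≈ 1.3504e-7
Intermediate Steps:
Function('G')(w) = -27 (Function('G')(w) = Add(-6, -21) = -27)
Function('V')(J) = Rational(-1, 182)
Function('H')(s) = Add(-17, Pow(s, 2), Mul(19, s))
Function('n')(x) = Mul(Pow(x, Rational(1, 2)), Add(-17, Pow(x, 2), Mul(19, x))) (Function('n')(x) = Mul(Add(-17, Pow(x, 2), Mul(19, x)), Pow(x, Rational(1, 2))) = Mul(Pow(x, Rational(1, 2)), Add(-17, Pow(x, 2), Mul(19, x))))
Pow(Add(Function('n')(A), Function('V')(Function('G')(0))), -1) = Pow(Add(Mul(Pow(552, Rational(1, 2)), Add(-17, Pow(552, 2), Mul(19, 552))), Rational(-1, 182)), -1) = Pow(Add(Mul(Mul(2, Pow(138, Rational(1, 2))), Add(-17, 304704, 10488)), Rational(-1, 182)), -1) = Pow(Add(Mul(Mul(2, Pow(138, Rational(1, 2))), 315175), Rational(-1, 182)), -1) = Pow(Add(Mul(630350, Pow(138, Rational(1, 2))), Rational(-1, 182)), -1) = Pow(Add(Rational(-1, 182), Mul(630350, Pow(138, Rational(1, 2)))), -1)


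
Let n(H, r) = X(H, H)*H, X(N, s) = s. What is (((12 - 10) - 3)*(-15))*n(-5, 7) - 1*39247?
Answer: -38872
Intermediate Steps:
n(H, r) = H² (n(H, r) = H*H = H²)
(((12 - 10) - 3)*(-15))*n(-5, 7) - 1*39247 = (((12 - 10) - 3)*(-15))*(-5)² - 1*39247 = ((2 - 3)*(-15))*25 - 39247 = -1*(-15)*25 - 39247 = 15*25 - 39247 = 375 - 39247 = -38872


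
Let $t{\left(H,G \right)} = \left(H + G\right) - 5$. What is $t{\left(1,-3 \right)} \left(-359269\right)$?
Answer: $2514883$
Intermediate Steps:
$t{\left(H,G \right)} = -5 + G + H$ ($t{\left(H,G \right)} = \left(G + H\right) - 5 = -5 + G + H$)
$t{\left(1,-3 \right)} \left(-359269\right) = \left(-5 - 3 + 1\right) \left(-359269\right) = \left(-7\right) \left(-359269\right) = 2514883$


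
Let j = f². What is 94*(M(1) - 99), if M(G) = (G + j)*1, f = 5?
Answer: -6862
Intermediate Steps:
j = 25 (j = 5² = 25)
M(G) = 25 + G (M(G) = (G + 25)*1 = (25 + G)*1 = 25 + G)
94*(M(1) - 99) = 94*((25 + 1) - 99) = 94*(26 - 99) = 94*(-73) = -6862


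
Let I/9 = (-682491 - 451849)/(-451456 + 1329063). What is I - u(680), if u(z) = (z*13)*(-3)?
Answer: 23263928580/877607 ≈ 26508.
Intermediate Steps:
u(z) = -39*z (u(z) = (13*z)*(-3) = -39*z)
I = -10209060/877607 (I = 9*((-682491 - 451849)/(-451456 + 1329063)) = 9*(-1134340/877607) = -10209060/877607 ≈ -11.633)
I - u(680) = -10209060/877607 - (-39)*680 = -10209060/877607 - 1*(-26520) = -10209060/877607 + 26520 = 23263928580/877607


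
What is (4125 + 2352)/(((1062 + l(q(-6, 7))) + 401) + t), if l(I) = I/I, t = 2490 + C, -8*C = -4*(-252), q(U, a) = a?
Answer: 2159/1276 ≈ 1.6920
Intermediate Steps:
C = -126 (C = -(-1)*(-252)/2 = -⅛*1008 = -126)
t = 2364 (t = 2490 - 126 = 2364)
l(I) = 1
(4125 + 2352)/(((1062 + l(q(-6, 7))) + 401) + t) = (4125 + 2352)/(((1062 + 1) + 401) + 2364) = 6477/((1063 + 401) + 2364) = 6477/(1464 + 2364) = 6477/3828 = 6477*(1/3828) = 2159/1276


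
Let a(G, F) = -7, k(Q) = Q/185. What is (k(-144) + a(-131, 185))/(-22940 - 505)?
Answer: 1439/4337325 ≈ 0.00033177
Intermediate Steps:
k(Q) = Q/185 (k(Q) = Q*(1/185) = Q/185)
(k(-144) + a(-131, 185))/(-22940 - 505) = ((1/185)*(-144) - 7)/(-22940 - 505) = (-144/185 - 7)/(-23445) = -1439/185*(-1/23445) = 1439/4337325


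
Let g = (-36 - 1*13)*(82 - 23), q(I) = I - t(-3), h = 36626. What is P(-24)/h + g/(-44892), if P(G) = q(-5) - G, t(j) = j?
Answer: 53436695/822107196 ≈ 0.065000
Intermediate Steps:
q(I) = 3 + I (q(I) = I - 1*(-3) = I + 3 = 3 + I)
P(G) = -2 - G (P(G) = (3 - 5) - G = -2 - G)
g = -2891 (g = (-36 - 13)*59 = -49*59 = -2891)
P(-24)/h + g/(-44892) = (-2 - 1*(-24))/36626 - 2891/(-44892) = (-2 + 24)*(1/36626) - 2891*(-1/44892) = 22*(1/36626) + 2891/44892 = 11/18313 + 2891/44892 = 53436695/822107196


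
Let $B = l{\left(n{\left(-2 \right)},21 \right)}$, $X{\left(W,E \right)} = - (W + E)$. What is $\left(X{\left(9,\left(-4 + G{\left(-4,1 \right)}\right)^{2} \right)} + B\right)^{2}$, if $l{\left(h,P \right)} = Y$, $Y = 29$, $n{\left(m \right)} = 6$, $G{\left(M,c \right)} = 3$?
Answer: $361$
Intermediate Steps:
$l{\left(h,P \right)} = 29$
$X{\left(W,E \right)} = - E - W$ ($X{\left(W,E \right)} = - (E + W) = - E - W$)
$B = 29$
$\left(X{\left(9,\left(-4 + G{\left(-4,1 \right)}\right)^{2} \right)} + B\right)^{2} = \left(\left(- \left(-4 + 3\right)^{2} - 9\right) + 29\right)^{2} = \left(\left(- \left(-1\right)^{2} - 9\right) + 29\right)^{2} = \left(\left(\left(-1\right) 1 - 9\right) + 29\right)^{2} = \left(\left(-1 - 9\right) + 29\right)^{2} = \left(-10 + 29\right)^{2} = 19^{2} = 361$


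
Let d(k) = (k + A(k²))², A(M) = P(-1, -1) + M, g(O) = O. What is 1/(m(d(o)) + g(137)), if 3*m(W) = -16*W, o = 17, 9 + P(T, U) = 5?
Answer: -3/1458853 ≈ -2.0564e-6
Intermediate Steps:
P(T, U) = -4 (P(T, U) = -9 + 5 = -4)
A(M) = -4 + M
d(k) = (-4 + k + k²)² (d(k) = (k + (-4 + k²))² = (-4 + k + k²)²)
m(W) = -16*W/3 (m(W) = (-16*W)/3 = -16*W/3)
1/(m(d(o)) + g(137)) = 1/(-16*(-4 + 17 + 17²)²/3 + 137) = 1/(-16*(-4 + 17 + 289)²/3 + 137) = 1/(-16/3*302² + 137) = 1/(-16/3*91204 + 137) = 1/(-1459264/3 + 137) = 1/(-1458853/3) = -3/1458853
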